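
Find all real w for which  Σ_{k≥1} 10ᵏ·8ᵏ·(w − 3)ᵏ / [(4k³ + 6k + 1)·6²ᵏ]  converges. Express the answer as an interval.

The ratio of consecutive coefficients is [(4k³ + 6k + 1)/(4(k+1)³ + 6(k+1) + 1)] · 10·8/36 → 20/9.
Convergence for |w − 3| · 20/9 < 1, i.e. |w − 3| < 9/20. So R = 9/20.
At w = 69/20: absolute convergence follows by limit comparison with Σ 1/k³.
At w = 51/20: the series is dominated by a constant times Σ 1/k³, which converges (p = 3 > 1).

[51/20, 69/20]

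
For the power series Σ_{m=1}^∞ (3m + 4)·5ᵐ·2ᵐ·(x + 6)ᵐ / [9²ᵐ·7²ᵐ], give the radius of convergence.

By the ratio test, |a_{m+1}/a_m| = [(3(m+1) + 4)/(3m + 4)] · 5·2/(81·49) → 10/3969.
Convergence for |x + 6| · 10/3969 < 1, i.e. |x + 6| < 3969/10. So R = 3969/10.

R = 3969/10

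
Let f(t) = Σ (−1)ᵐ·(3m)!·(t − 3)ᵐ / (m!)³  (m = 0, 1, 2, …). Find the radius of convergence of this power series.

R = 1/27

By the ratio test, |a_{m+1}/a_m| = (3m+1)·(3m+2)·(3m+3)/(m+1)³ → 27.
Thus R = 1/(27) = 1/27.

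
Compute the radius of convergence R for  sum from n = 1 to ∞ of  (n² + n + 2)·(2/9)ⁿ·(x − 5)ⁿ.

R = 9/2

Ratio test: |a_{n+1}/a_n| = [((n+1)² + (n+1) + 2)/(n² + n + 2)] · 2/9 → 2/9 as n → ∞.
Convergence for |x − 5| · 2/9 < 1, i.e. |x − 5| < 9/2. So R = 9/2.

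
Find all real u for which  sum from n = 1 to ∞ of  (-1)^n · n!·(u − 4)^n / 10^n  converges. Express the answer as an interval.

{4}

Ratio test: |a_{n+1}/a_n| = (n+1) · 1/10 → ∞ as n → ∞.
The ratio grows without bound, so the series diverges whenever (u − 4) ≠ 0; it converges only at u = 4. R = 0.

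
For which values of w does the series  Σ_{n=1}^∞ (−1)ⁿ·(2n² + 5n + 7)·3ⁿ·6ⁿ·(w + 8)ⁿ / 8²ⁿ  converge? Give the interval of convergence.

(-104/9, -40/9)

By the ratio test, |a_{n+1}/a_n| = [(2(n+1)² + 5(n+1) + 7)/(2n² + 5n + 7)] · 3·6/64 → 9/32.
Convergence for |w + 8| · 9/32 < 1, i.e. |w + 8| < 32/9. So R = 32/9.
Endpoint w = -40/9: the terms have absolute value of order n², which does not tend to 0, so the series diverges by the divergence test.
When w = -104/9, the terms do not tend to 0, so the series diverges.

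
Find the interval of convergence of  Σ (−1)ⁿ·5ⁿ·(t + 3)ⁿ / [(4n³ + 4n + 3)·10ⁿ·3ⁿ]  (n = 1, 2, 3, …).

By the ratio test, |a_{n+1}/a_n| = [(4n³ + 4n + 3)/(4(n+1)³ + 4(n+1) + 3)] · 5/(10·3) → 1/6.
The series converges when 1/6 · |t + 3| < 1, giving R = 6.
At t = 3: absolute convergence follows by limit comparison with Σ 1/n³.
Endpoint t = -9: the series is dominated by a constant times Σ 1/n³, which converges (p = 3 > 1).

[-9, 3]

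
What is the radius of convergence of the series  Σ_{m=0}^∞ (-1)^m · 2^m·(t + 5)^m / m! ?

The ratio of consecutive coefficients is 2 · 1/(m+1) → 0.
Since the limit is 0 < 1 for every t, the series converges on all of ℝ and R = ∞.

R = ∞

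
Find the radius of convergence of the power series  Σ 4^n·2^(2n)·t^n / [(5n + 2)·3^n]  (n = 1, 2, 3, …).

R = 3/16

By the ratio test, |a_{n+1}/a_n| = [(5n + 2)/(5(n+1) + 2)] · 4·4/3 → 16/3.
Thus R = 1/(16/3) = 3/16.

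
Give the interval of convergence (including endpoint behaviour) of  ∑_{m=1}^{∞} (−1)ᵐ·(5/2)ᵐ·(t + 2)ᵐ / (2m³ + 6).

By the ratio test, |a_{m+1}/a_m| = [(2m³ + 6)/(2(m+1)³ + 6)] · 5/2 → 5/2.
Hence the series converges for |t + 2| < 1/(5/2) = 2/5, so the radius of convergence is 2/5.
Check t = -8/5: the series is dominated by a constant times Σ 1/m³, which converges (p = 3 > 1).
At t = -12/5: absolute convergence follows by limit comparison with Σ 1/m³.

[-12/5, -8/5]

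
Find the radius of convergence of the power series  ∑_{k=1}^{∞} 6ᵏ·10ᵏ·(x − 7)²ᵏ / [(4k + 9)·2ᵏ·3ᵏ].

Ratio test: |a_{k+1}/a_k| = [(4k + 9)/(4(k+1) + 9)] · 6·10/(2·3) → 10 as k → ∞.
Writing y = (x − 7)², the series in y has radius 1/10, so |x − 7| < √(1/10) and R = √10/10.

R = √10/10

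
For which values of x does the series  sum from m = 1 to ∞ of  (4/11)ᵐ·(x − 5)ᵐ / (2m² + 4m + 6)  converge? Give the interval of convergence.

[9/4, 31/4]

Ratio test: |a_{m+1}/a_m| = [(2m² + 4m + 6)/(2(m+1)² + 4(m+1) + 6)] · 4/11 → 4/11 as m → ∞.
Thus R = 1/(4/11) = 11/4.
Endpoint x = 31/4: the terms are on the order of 1/m², so the series converges absolutely by comparison with the p-series (p = 2 > 1).
When x = 9/4, the terms are on the order of 1/m², so the series converges absolutely by comparison with the p-series (p = 2 > 1).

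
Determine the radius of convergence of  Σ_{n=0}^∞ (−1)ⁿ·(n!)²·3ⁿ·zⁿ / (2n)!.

Ratio test: |a_{n+1}/a_n| = (n+1)²/[(2n+1)·(2n+2)] · 3 → 3/4 as n → ∞.
The series converges when 3/4 · |z| < 1, giving R = 4/3.

R = 4/3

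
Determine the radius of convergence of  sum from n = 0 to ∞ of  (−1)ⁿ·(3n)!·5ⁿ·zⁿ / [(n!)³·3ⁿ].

By the ratio test, |a_{n+1}/a_n| = (3n+1)·(3n+2)·(3n+3)/(n+1)³ · 5/3 → 45.
Hence the series converges for |z| < 1/(45) = 1/45, so the radius of convergence is 1/45.

R = 1/45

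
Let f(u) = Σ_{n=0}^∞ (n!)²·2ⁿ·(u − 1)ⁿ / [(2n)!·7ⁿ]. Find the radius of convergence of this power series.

By the ratio test, |a_{n+1}/a_n| = (n+1)²/[(2n+1)·(2n+2)] · 2/7 → 1/14.
Convergence for |u − 1| · 1/14 < 1, i.e. |u − 1| < 14. So R = 14.

R = 14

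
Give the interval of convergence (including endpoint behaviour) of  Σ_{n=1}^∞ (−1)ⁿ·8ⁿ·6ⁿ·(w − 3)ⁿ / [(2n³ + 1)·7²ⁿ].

[95/48, 193/48]

Ratio test: |a_{n+1}/a_n| = [(2n³ + 1)/(2(n+1)³ + 1)] · 8·6/49 → 48/49 as n → ∞.
Hence the series converges for |w − 3| < 1/(48/49) = 49/48, so the radius of convergence is 49/48.
At w = 193/48: the terms are on the order of 1/n³, so the series converges absolutely by comparison with the p-series (p = 3 > 1).
When w = 95/48, the terms are on the order of 1/n³, so the series converges absolutely by comparison with the p-series (p = 3 > 1).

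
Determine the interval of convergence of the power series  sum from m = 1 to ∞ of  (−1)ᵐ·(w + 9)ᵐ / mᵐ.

Root test: |a_m|^(1/m) = 1/m → 0.
Since the m-th root of |a_m| tends to 0, the series converges for all real w; R = ∞.

(−∞, ∞)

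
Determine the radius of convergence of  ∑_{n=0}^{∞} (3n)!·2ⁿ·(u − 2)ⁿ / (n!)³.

The ratio of consecutive coefficients is (3n+1)·(3n+2)·(3n+3)/(n+1)³ · 2 → 54.
Convergence for |u − 2| · 54 < 1, i.e. |u − 2| < 1/54. So R = 1/54.

R = 1/54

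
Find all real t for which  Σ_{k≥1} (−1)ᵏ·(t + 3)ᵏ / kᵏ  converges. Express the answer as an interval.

Root test: |a_k|^(1/k) = 1/k → 0.
The limit is 0 for every t, so R = ∞.

(−∞, ∞)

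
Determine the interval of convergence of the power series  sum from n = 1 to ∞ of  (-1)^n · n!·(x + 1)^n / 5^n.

{-1}

By the ratio test, |a_{n+1}/a_n| = (n+1) · 1/5 → ∞.
The ratio grows without bound, so the series diverges whenever (x + 1) ≠ 0; it converges only at x = -1. R = 0.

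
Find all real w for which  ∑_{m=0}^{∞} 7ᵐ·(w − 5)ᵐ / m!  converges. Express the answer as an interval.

The ratio of consecutive coefficients is 7 · 1/(m+1) → 0.
The ratio tends to 0 regardless of w, hence R = ∞.

(−∞, ∞)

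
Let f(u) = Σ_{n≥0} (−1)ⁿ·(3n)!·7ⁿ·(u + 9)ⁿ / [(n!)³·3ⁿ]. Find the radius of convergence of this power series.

Ratio test: |a_{n+1}/a_n| = (3n+1)·(3n+2)·(3n+3)/(n+1)³ · 7/3 → 63 as n → ∞.
Convergence for |u + 9| · 63 < 1, i.e. |u + 9| < 1/63. So R = 1/63.

R = 1/63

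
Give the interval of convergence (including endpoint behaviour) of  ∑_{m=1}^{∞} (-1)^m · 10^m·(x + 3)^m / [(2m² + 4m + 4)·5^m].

Apply the ratio test: |a_{m+1}| / |a_m| = [(2m² + 4m + 4)/(2(m+1)² + 4(m+1) + 4)] · 10/5, which tends to 2 as m → ∞.
Thus R = 1/(2) = 1/2.
Check x = -5/2: the series is dominated by a constant times Σ 1/m², which converges (p = 2 > 1).
Endpoint x = -7/2: absolute convergence follows by limit comparison with Σ 1/m².

[-7/2, -5/2]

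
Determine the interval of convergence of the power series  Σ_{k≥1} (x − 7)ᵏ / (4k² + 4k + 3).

[6, 8]

Ratio test: |a_{k+1}/a_k| = (4k² + 4k + 3)/(4(k+1)² + 4(k+1) + 3) → 1 as k → ∞.
So the series converges when |x − 7| < 1 and diverges when |x − 7| > 1; R = 1.
At x = 8: the series is dominated by a constant times Σ 1/k², which converges (p = 2 > 1).
Check x = 6: the terms are on the order of 1/k², so the series converges absolutely by comparison with the p-series (p = 2 > 1).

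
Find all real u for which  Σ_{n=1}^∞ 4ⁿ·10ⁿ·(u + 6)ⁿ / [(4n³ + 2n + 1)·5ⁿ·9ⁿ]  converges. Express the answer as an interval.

[-57/8, -39/8]

Ratio test: |a_{n+1}/a_n| = [(4n³ + 2n + 1)/(4(n+1)³ + 2(n+1) + 1)] · 4·10/(5·9) → 8/9 as n → ∞.
Thus R = 1/(8/9) = 9/8.
When u = -39/8, the terms are on the order of 1/n³, so the series converges absolutely by comparison with the p-series (p = 3 > 1).
Check u = -57/8: the series is dominated by a constant times Σ 1/n³, which converges (p = 3 > 1).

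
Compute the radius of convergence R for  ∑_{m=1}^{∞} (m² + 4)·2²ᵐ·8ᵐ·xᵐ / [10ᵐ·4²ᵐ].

R = 5

The ratio of consecutive coefficients is [((m+1)² + 4)/(m² + 4)] · 4·8/(10·16) → 1/5.
Thus R = 1/(1/5) = 5.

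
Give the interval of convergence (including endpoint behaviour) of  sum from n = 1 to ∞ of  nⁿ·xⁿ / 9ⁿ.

By the Cauchy root test, |a_n|^(1/n) = n/9 → ∞.
Since the n-th root of |a_n| is unbounded, the series converges only at x = 0; R = 0.

{0}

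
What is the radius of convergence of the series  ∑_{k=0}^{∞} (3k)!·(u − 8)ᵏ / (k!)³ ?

R = 1/27

Ratio test: |a_{k+1}/a_k| = (3k+1)·(3k+2)·(3k+3)/(k+1)³ → 27 as k → ∞.
Thus R = 1/(27) = 1/27.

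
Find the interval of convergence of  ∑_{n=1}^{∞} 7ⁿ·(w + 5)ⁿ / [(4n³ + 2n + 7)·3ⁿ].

Apply the ratio test: |a_{n+1}| / |a_n| = [(4n³ + 2n + 7)/(4(n+1)³ + 2(n+1) + 7)] · 7/3, which tends to 7/3 as n → ∞.
Convergence for |w + 5| · 7/3 < 1, i.e. |w + 5| < 3/7. So R = 3/7.
Check w = -32/7: the series is dominated by a constant times Σ 1/n³, which converges (p = 3 > 1).
Endpoint w = -38/7: the terms are on the order of 1/n³, so the series converges absolutely by comparison with the p-series (p = 3 > 1).

[-38/7, -32/7]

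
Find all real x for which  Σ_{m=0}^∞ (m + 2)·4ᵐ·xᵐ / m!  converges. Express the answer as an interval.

The ratio of consecutive coefficients is ((m+1) + 2)/(m + 2) · 4 · 1/(m+1) → 0.
The limit is 0, so the series converges for all x; R = ∞.

(−∞, ∞)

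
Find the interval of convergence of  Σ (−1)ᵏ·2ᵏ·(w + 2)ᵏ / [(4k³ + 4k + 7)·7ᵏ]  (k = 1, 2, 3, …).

[-11/2, 3/2]

Apply the ratio test: |a_{k+1}| / |a_k| = [(4k³ + 4k + 7)/(4(k+1)³ + 4(k+1) + 7)] · 2/7, which tends to 2/7 as k → ∞.
Thus R = 1/(2/7) = 7/2.
When w = 3/2, the terms are on the order of 1/k³, so the series converges absolutely by comparison with the p-series (p = 3 > 1).
When w = -11/2, the terms are on the order of 1/k³, so the series converges absolutely by comparison with the p-series (p = 3 > 1).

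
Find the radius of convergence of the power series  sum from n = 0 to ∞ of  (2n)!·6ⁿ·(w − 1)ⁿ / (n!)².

R = 1/24

By the ratio test, |a_{n+1}/a_n| = (2n+1)·(2n+2)/(n+1)² · 6 → 24.
Hence the series converges for |w − 1| < 1/(24) = 1/24, so the radius of convergence is 1/24.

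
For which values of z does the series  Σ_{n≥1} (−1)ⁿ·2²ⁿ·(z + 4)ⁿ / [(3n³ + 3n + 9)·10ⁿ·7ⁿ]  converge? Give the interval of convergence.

[-43/2, 27/2]

The ratio of consecutive coefficients is [(3n³ + 3n + 9)/(3(n+1)³ + 3(n+1) + 9)] · 4/(10·7) → 2/35.
Convergence for |z + 4| · 2/35 < 1, i.e. |z + 4| < 35/2. So R = 35/2.
When z = 27/2, the terms are on the order of 1/n³, so the series converges absolutely by comparison with the p-series (p = 3 > 1).
Endpoint z = -43/2: the series is dominated by a constant times Σ 1/n³, which converges (p = 3 > 1).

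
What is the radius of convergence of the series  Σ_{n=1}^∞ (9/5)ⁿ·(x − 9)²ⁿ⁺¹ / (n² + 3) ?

R = √5/3

The ratio of consecutive coefficients is [(n² + 3)/((n+1)² + 3)] · 9/5 → 9/5.
Successive powers of (x − 9) differ by 2, so the series converges when |x − 9|² · 9/5 < 1, i.e. |x − 9| < √(5/9). So R = √5/3.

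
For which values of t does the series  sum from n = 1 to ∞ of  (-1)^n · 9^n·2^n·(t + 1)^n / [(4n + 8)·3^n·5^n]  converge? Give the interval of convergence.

By the ratio test, |a_{n+1}/a_n| = [(4n + 8)/(4(n+1) + 8)] · 9·2/(3·5) → 6/5.
Convergence for |t + 1| · 6/5 < 1, i.e. |t + 1| < 5/6. So R = 5/6.
Check t = -1/6: convergence follows from the alternating series test (terms decrease monotonically to 0).
When t = -11/6, the terms behave like c/n; limit comparison with the harmonic series gives divergence.

(-11/6, -1/6]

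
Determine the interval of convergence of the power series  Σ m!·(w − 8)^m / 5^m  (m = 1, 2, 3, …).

{8}

Ratio test: |a_{m+1}/a_m| = (m+1) · 1/5 → ∞ as m → ∞.
The terms grow without bound for any (w − 8) ≠ 0, so R = 0 (convergence only at w = 8).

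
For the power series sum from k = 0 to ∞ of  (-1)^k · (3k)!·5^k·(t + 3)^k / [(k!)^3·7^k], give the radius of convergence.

R = 7/135

Ratio test: |a_{k+1}/a_k| = (3k+1)·(3k+2)·(3k+3)/(k+1)³ · 5/7 → 135/7 as k → ∞.
Hence the series converges for |t + 3| < 1/(135/7) = 7/135, so the radius of convergence is 7/135.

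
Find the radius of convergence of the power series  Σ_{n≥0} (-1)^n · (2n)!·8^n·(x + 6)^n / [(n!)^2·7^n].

Ratio test: |a_{n+1}/a_n| = (2n+1)·(2n+2)/(n+1)² · 8/7 → 32/7 as n → ∞.
Hence the series converges for |x + 6| < 1/(32/7) = 7/32, so the radius of convergence is 7/32.

R = 7/32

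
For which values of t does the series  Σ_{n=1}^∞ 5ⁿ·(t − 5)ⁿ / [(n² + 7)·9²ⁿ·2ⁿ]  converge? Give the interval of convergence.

[-137/5, 187/5]

The ratio of consecutive coefficients is [(n² + 7)/((n+1)² + 7)] · 5/(81·2) → 5/162.
Thus R = 1/(5/162) = 162/5.
Check t = 187/5: the terms are on the order of 1/n², so the series converges absolutely by comparison with the p-series (p = 2 > 1).
Check t = -137/5: the terms are on the order of 1/n², so the series converges absolutely by comparison with the p-series (p = 2 > 1).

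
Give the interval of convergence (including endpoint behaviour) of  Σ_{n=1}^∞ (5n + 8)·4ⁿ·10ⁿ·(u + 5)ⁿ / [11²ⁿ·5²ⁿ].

(-645/8, 565/8)

The ratio of consecutive coefficients is [(5(n+1) + 8)/(5n + 8)] · 4·10/(121·25) → 8/605.
Hence the series converges for |u + 5| < 1/(8/605) = 605/8, so the radius of convergence is 605/8.
When u = 565/8, the n-th term does not approach 0; divergence by the term test.
Check u = -645/8: the terms do not tend to 0, so the series diverges.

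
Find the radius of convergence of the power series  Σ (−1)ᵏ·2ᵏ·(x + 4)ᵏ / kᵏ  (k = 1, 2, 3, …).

R = ∞

Applying the root test, |a_k|^(1/k) = 2/k → 0.
Since the k-th root of |a_k| tends to 0, the series converges for all real x; R = ∞.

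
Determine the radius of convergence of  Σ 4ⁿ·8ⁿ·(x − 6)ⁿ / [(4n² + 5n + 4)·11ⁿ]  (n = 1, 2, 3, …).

R = 11/32

By the ratio test, |a_{n+1}/a_n| = [(4n² + 5n + 4)/(4(n+1)² + 5(n+1) + 4)] · 4·8/11 → 32/11.
Thus R = 1/(32/11) = 11/32.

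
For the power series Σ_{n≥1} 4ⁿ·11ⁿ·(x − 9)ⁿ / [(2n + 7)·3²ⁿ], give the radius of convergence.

The ratio of consecutive coefficients is [(2n + 7)/(2(n+1) + 7)] · 4·11/9 → 44/9.
Convergence for |x − 9| · 44/9 < 1, i.e. |x − 9| < 9/44. So R = 9/44.

R = 9/44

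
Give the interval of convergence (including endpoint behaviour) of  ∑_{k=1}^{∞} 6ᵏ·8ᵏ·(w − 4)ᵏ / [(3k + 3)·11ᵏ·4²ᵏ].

[1/3, 23/3)

Apply the ratio test: |a_{k+1}| / |a_k| = [(3k + 3)/(3(k+1) + 3)] · 6·8/(11·16), which tends to 3/11 as k → ∞.
Thus R = 1/(3/11) = 11/3.
Endpoint w = 23/3: the terms behave like c/k; limit comparison with the harmonic series gives divergence.
Check w = 1/3: convergence follows from the alternating series test (terms decrease monotonically to 0).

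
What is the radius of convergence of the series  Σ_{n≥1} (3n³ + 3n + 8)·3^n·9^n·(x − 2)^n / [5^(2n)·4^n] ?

R = 100/27

Ratio test: |a_{n+1}/a_n| = [(3(n+1)³ + 3(n+1) + 8)/(3n³ + 3n + 8)] · 3·9/(25·4) → 27/100 as n → ∞.
The series converges when 27/100 · |x − 2| < 1, giving R = 100/27.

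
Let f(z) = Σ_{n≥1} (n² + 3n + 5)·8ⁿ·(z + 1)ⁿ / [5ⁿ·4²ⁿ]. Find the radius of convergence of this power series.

The ratio of consecutive coefficients is [((n+1)² + 3(n+1) + 5)/(n² + 3n + 5)] · 8/(5·16) → 1/10.
Convergence for |z + 1| · 1/10 < 1, i.e. |z + 1| < 10. So R = 10.

R = 10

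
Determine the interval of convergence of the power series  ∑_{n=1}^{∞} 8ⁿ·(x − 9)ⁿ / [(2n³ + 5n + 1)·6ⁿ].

Ratio test: |a_{n+1}/a_n| = [(2n³ + 5n + 1)/(2(n+1)³ + 5(n+1) + 1)] · 8/6 → 4/3 as n → ∞.
Convergence for |x − 9| · 4/3 < 1, i.e. |x − 9| < 3/4. So R = 3/4.
Check x = 39/4: the terms are on the order of 1/n³, so the series converges absolutely by comparison with the p-series (p = 3 > 1).
When x = 33/4, absolute convergence follows by limit comparison with Σ 1/n³.

[33/4, 39/4]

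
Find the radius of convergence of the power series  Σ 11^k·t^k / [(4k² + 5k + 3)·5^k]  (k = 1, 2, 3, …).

The ratio of consecutive coefficients is [(4k² + 5k + 3)/(4(k+1)² + 5(k+1) + 3)] · 11/5 → 11/5.
Hence the series converges for |t| < 1/(11/5) = 5/11, so the radius of convergence is 5/11.

R = 5/11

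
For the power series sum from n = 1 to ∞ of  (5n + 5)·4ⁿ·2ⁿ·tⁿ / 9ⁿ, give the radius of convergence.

Ratio test: |a_{n+1}/a_n| = [(5(n+1) + 5)/(5n + 5)] · 4·2/9 → 8/9 as n → ∞.
Hence the series converges for |t| < 1/(8/9) = 9/8, so the radius of convergence is 9/8.

R = 9/8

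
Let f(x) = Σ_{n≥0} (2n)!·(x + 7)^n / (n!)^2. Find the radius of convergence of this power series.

Apply the ratio test: |a_{n+1}| / |a_n| = (2n+1)·(2n+2)/(n+1)², which tends to 4 as n → ∞.
Thus R = 1/(4) = 1/4.

R = 1/4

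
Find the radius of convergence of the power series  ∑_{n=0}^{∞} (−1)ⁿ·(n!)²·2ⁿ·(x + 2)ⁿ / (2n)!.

By the ratio test, |a_{n+1}/a_n| = (n+1)²/[(2n+1)·(2n+2)] · 2 → 1/2.
Convergence for |x + 2| · 1/2 < 1, i.e. |x + 2| < 2. So R = 2.

R = 2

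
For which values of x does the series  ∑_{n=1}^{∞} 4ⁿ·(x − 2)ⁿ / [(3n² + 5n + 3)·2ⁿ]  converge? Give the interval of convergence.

Apply the ratio test: |a_{n+1}| / |a_n| = [(3n² + 5n + 3)/(3(n+1)² + 5(n+1) + 3)] · 4/2, which tends to 2 as n → ∞.
Convergence for |x − 2| · 2 < 1, i.e. |x − 2| < 1/2. So R = 1/2.
At x = 5/2: the terms are on the order of 1/n², so the series converges absolutely by comparison with the p-series (p = 2 > 1).
Check x = 3/2: absolute convergence follows by limit comparison with Σ 1/n².

[3/2, 5/2]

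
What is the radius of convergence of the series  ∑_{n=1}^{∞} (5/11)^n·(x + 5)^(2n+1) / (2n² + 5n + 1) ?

R = √55/5

Apply the ratio test: |a_{n+1}| / |a_n| = [(2n² + 5n + 1)/(2(n+1)² + 5(n+1) + 1)] · 5/11, which tends to 5/11 as n → ∞.
Successive powers of (x + 5) differ by 2, so the series converges when |x + 5|² · 5/11 < 1, i.e. |x + 5| < √(11/5). So R = √55/5.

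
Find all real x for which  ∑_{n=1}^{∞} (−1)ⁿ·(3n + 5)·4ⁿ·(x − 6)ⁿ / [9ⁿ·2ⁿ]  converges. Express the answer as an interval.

Ratio test: |a_{n+1}/a_n| = [(3(n+1) + 5)/(3n + 5)] · 4/(9·2) → 2/9 as n → ∞.
Thus R = 1/(2/9) = 9/2.
Check x = 21/2: the n-th term does not approach 0; divergence by the term test.
Check x = 3/2: the terms have absolute value of order n, which does not tend to 0, so the series diverges by the divergence test.

(3/2, 21/2)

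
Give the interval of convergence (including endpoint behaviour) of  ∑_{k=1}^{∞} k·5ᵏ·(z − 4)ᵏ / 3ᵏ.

The ratio of consecutive coefficients is [(k+1)/k] · 5/3 → 5/3.
Hence the series converges for |z − 4| < 1/(5/3) = 3/5, so the radius of convergence is 3/5.
Endpoint z = 23/5: the k-th term does not approach 0; divergence by the term test.
When z = 17/5, the terms do not tend to 0, so the series diverges.

(17/5, 23/5)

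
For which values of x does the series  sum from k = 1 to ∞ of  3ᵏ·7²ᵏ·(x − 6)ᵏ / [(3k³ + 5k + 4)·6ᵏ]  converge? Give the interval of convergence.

[292/49, 296/49]

The ratio of consecutive coefficients is [(3k³ + 5k + 4)/(3(k+1)³ + 5(k+1) + 4)] · 3·49/6 → 49/2.
Convergence for |x − 6| · 49/2 < 1, i.e. |x − 6| < 2/49. So R = 2/49.
When x = 296/49, the terms are on the order of 1/k³, so the series converges absolutely by comparison with the p-series (p = 3 > 1).
When x = 292/49, the series is dominated by a constant times Σ 1/k³, which converges (p = 3 > 1).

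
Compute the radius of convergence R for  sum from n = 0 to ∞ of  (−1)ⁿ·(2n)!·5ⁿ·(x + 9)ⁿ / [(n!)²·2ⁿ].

Ratio test: |a_{n+1}/a_n| = (2n+1)·(2n+2)/(n+1)² · 5/2 → 10 as n → ∞.
Thus R = 1/(10) = 1/10.

R = 1/10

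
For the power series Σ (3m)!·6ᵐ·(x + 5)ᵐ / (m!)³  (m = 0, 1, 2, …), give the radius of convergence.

Ratio test: |a_{m+1}/a_m| = (3m+1)·(3m+2)·(3m+3)/(m+1)³ · 6 → 162 as m → ∞.
Hence the series converges for |x + 5| < 1/(162) = 1/162, so the radius of convergence is 1/162.

R = 1/162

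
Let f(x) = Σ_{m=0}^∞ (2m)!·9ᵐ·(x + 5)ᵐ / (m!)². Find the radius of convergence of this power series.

R = 1/36

Apply the ratio test: |a_{m+1}| / |a_m| = (2m+1)·(2m+2)/(m+1)² · 9, which tends to 36 as m → ∞.
Convergence for |x + 5| · 36 < 1, i.e. |x + 5| < 1/36. So R = 1/36.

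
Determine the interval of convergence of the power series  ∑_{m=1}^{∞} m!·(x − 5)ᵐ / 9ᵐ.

{5}

Apply the ratio test: |a_{m+1}| / |a_m| = (m+1) · 1/9, which tends to ∞ as m → ∞.
The terms grow without bound for any (x − 5) ≠ 0, so R = 0 (convergence only at x = 5).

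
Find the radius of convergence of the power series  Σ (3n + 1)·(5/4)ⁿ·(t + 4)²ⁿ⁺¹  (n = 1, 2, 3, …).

Ratio test: |a_{n+1}/a_n| = [(3(n+1) + 1)/(3n + 1)] · 5/4 → 5/4 as n → ∞.
Writing y = (t + 4)², the series in y has radius 4/5, so |t + 4| < √(4/5) and R = 2√5/5.

R = 2√5/5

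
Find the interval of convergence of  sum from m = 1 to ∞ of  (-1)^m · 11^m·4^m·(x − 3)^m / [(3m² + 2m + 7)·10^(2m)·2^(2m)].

The ratio of consecutive coefficients is [(3m² + 2m + 7)/(3(m+1)² + 2(m+1) + 7)] · 11·4/(100·4) → 11/100.
The series converges when 11/100 · |x − 3| < 1, giving R = 100/11.
Check x = 133/11: the terms are on the order of 1/m², so the series converges absolutely by comparison with the p-series (p = 2 > 1).
At x = -67/11: the series is dominated by a constant times Σ 1/m², which converges (p = 2 > 1).

[-67/11, 133/11]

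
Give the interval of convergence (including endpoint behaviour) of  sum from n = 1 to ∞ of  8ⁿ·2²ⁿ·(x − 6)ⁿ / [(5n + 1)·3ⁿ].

[189/32, 195/32)

The ratio of consecutive coefficients is [(5n + 1)/(5(n+1) + 1)] · 8·4/3 → 32/3.
Convergence for |x − 6| · 32/3 < 1, i.e. |x − 6| < 3/32. So R = 3/32.
When x = 195/32, comparison with the harmonic series Σ 1/n shows the series diverges.
Check x = 189/32: an alternating series whose terms decrease to 0 in absolute value, so it converges by the Leibniz criterion.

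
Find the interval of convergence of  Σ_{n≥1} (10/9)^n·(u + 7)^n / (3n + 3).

Ratio test: |a_{n+1}/a_n| = [(3n + 3)/(3(n+1) + 3)] · 10/9 → 10/9 as n → ∞.
Convergence for |u + 7| · 10/9 < 1, i.e. |u + 7| < 9/10. So R = 9/10.
At u = -61/10: the terms are asymptotic to a nonzero constant times 1/n, so the series diverges by limit comparison with Σ 1/n.
At u = -79/10: an alternating series whose terms decrease to 0 in absolute value, so it converges by the Leibniz criterion.

[-79/10, -61/10)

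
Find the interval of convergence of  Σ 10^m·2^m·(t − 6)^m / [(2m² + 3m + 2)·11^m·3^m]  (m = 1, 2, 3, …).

[87/20, 153/20]

Ratio test: |a_{m+1}/a_m| = [(2m² + 3m + 2)/(2(m+1)² + 3(m+1) + 2)] · 10·2/(11·3) → 20/33 as m → ∞.
The series converges when 20/33 · |t − 6| < 1, giving R = 33/20.
When t = 153/20, absolute convergence follows by limit comparison with Σ 1/m².
At t = 87/20: the terms are on the order of 1/m², so the series converges absolutely by comparison with the p-series (p = 2 > 1).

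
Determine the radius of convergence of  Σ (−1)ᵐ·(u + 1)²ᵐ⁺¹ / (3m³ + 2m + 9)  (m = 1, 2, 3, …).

The ratio of consecutive coefficients is (3m³ + 2m + 9)/(3(m+1)³ + 2(m+1) + 9) → 1.
Successive powers of (u + 1) differ by 2, so the series converges when |u + 1|² · 1 < 1, i.e. |u + 1| < √(1) = 1. So R = 1.

R = 1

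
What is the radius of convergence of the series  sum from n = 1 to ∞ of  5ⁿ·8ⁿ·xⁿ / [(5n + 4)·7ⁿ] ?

By the ratio test, |a_{n+1}/a_n| = [(5n + 4)/(5(n+1) + 4)] · 5·8/7 → 40/7.
Hence the series converges for |x| < 1/(40/7) = 7/40, so the radius of convergence is 7/40.

R = 7/40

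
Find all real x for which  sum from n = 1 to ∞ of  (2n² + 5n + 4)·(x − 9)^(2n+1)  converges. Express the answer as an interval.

Ratio test: |a_{n+1}/a_n| = (2(n+1)² + 5(n+1) + 4)/(2n² + 5n + 4) → 1 as n → ∞.
Since the exponent of (x − 9) increases by 2 each term, convergence requires |x − 9|² < 1, hence R = 1.
When x = 10, the terms have absolute value of order n², which does not tend to 0, so the series diverges by the divergence test.
Check x = 8: the terms do not tend to 0, so the series diverges.

(8, 10)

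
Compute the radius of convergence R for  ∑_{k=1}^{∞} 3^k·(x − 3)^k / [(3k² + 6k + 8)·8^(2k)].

By the ratio test, |a_{k+1}/a_k| = [(3k² + 6k + 8)/(3(k+1)² + 6(k+1) + 8)] · 3/64 → 3/64.
Thus R = 1/(3/64) = 64/3.

R = 64/3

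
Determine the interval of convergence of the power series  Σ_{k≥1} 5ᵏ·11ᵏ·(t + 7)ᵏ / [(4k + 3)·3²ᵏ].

[-394/55, -376/55)

Apply the ratio test: |a_{k+1}| / |a_k| = [(4k + 3)/(4(k+1) + 3)] · 5·11/9, which tends to 55/9 as k → ∞.
Thus R = 1/(55/9) = 9/55.
Endpoint t = -376/55: the terms are asymptotic to a nonzero constant times 1/k, so the series diverges by limit comparison with Σ 1/k.
Check t = -394/55: the terms alternate in sign and decrease monotonically to 0 in absolute value (size ~ c/k), so the alternating series test gives convergence.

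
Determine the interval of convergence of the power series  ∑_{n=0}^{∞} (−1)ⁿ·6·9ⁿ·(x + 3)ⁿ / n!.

The ratio of consecutive coefficients is 6/6 · 9 · 1/(n+1) → 0.
The limit is 0, so the series converges for all x; R = ∞.

(−∞, ∞)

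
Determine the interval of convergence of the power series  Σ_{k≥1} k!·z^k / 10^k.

{0}

Ratio test: |a_{k+1}/a_k| = (k+1) · 1/10 → ∞ as k → ∞.
The terms grow without bound for any z ≠ 0, so R = 0 (convergence only at z = 0).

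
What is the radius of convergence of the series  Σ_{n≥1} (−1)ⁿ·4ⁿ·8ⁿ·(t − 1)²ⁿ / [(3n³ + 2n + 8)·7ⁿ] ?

Ratio test: |a_{n+1}/a_n| = [(3n³ + 2n + 8)/(3(n+1)³ + 2(n+1) + 8)] · 4·8/7 → 32/7 as n → ∞.
Writing y = (t − 1)², the series in y has radius 7/32, so |t − 1| < √(7/32) and R = √14/8.

R = √14/8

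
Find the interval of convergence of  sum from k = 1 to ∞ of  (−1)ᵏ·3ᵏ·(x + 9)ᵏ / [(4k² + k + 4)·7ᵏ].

The ratio of consecutive coefficients is [(4k² + k + 4)/(4(k+1)² + (k+1) + 4)] · 3/7 → 3/7.
Thus R = 1/(3/7) = 7/3.
Endpoint x = -20/3: absolute convergence follows by limit comparison with Σ 1/k².
At x = -34/3: the terms are on the order of 1/k², so the series converges absolutely by comparison with the p-series (p = 2 > 1).

[-34/3, -20/3]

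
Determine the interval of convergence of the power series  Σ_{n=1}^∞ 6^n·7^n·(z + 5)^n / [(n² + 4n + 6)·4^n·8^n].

Apply the ratio test: |a_{n+1}| / |a_n| = [(n² + 4n + 6)/((n+1)² + 4(n+1) + 6)] · 6·7/(4·8), which tends to 21/16 as n → ∞.
Hence the series converges for |z + 5| < 1/(21/16) = 16/21, so the radius of convergence is 16/21.
Endpoint z = -89/21: the series is dominated by a constant times Σ 1/n², which converges (p = 2 > 1).
At z = -121/21: the terms are on the order of 1/n², so the series converges absolutely by comparison with the p-series (p = 2 > 1).

[-121/21, -89/21]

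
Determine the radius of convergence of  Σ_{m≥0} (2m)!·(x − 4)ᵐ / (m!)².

R = 1/4

By the ratio test, |a_{m+1}/a_m| = (2m+1)·(2m+2)/(m+1)² → 4.
Thus R = 1/(4) = 1/4.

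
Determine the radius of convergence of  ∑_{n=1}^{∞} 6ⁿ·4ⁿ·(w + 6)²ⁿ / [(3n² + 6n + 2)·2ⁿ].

By the ratio test, |a_{n+1}/a_n| = [(3n² + 6n + 2)/(3(n+1)² + 6(n+1) + 2)] · 6·4/2 → 12.
Writing y = (w + 6)², the series in y has radius 1/12, so |w + 6| < √(1/12) and R = √3/6.

R = √3/6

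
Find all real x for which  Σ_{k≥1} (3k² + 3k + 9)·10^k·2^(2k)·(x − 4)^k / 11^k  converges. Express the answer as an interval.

The ratio of consecutive coefficients is [(3(k+1)² + 3(k+1) + 9)/(3k² + 3k + 9)] · 10·4/11 → 40/11.
Thus R = 1/(40/11) = 11/40.
Endpoint x = 171/40: the terms do not tend to 0, so the series diverges.
At x = 149/40: the k-th term does not approach 0; divergence by the term test.

(149/40, 171/40)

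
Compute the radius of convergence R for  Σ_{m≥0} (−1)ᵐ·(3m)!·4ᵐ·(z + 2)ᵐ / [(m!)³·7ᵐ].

R = 7/108

Apply the ratio test: |a_{m+1}| / |a_m| = (3m+1)·(3m+2)·(3m+3)/(m+1)³ · 4/7, which tends to 108/7 as m → ∞.
Convergence for |z + 2| · 108/7 < 1, i.e. |z + 2| < 7/108. So R = 7/108.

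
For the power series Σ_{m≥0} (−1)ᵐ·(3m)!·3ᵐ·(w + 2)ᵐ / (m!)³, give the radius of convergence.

R = 1/81

Apply the ratio test: |a_{m+1}| / |a_m| = (3m+1)·(3m+2)·(3m+3)/(m+1)³ · 3, which tends to 81 as m → ∞.
Hence the series converges for |w + 2| < 1/(81) = 1/81, so the radius of convergence is 1/81.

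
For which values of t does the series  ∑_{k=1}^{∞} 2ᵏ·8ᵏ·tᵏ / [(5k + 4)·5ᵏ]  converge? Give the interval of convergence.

[-5/16, 5/16)

By the ratio test, |a_{k+1}/a_k| = [(5k + 4)/(5(k+1) + 4)] · 2·8/5 → 16/5.
Hence the series converges for |t| < 1/(16/5) = 5/16, so the radius of convergence is 5/16.
Check t = 5/16: comparison with the harmonic series Σ 1/k shows the series diverges.
Endpoint t = -5/16: convergence follows from the alternating series test (terms decrease monotonically to 0).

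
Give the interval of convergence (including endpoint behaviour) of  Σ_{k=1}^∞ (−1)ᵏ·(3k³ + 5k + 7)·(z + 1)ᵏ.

By the ratio test, |a_{k+1}/a_k| = (3(k+1)³ + 5(k+1) + 7)/(3k³ + 5k + 7) → 1.
So the series converges when |z + 1| < 1 and diverges when |z + 1| > 1; R = 1.
When z = 0, the k-th term does not approach 0; divergence by the term test.
When z = -2, the terms do not tend to 0, so the series diverges.

(-2, 0)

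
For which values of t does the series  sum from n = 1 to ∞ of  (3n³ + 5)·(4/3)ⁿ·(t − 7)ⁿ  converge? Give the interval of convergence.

The ratio of consecutive coefficients is [(3(n+1)³ + 5)/(3n³ + 5)] · 4/3 → 4/3.
Convergence for |t − 7| · 4/3 < 1, i.e. |t − 7| < 3/4. So R = 3/4.
At t = 31/4: the n-th term does not approach 0; divergence by the term test.
Check t = 25/4: the n-th term does not approach 0; divergence by the term test.

(25/4, 31/4)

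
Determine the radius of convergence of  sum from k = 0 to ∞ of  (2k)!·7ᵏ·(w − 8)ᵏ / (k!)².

By the ratio test, |a_{k+1}/a_k| = (2k+1)·(2k+2)/(k+1)² · 7 → 28.
The series converges when 28 · |w − 8| < 1, giving R = 1/28.

R = 1/28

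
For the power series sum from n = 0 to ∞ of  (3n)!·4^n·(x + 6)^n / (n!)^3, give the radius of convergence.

Ratio test: |a_{n+1}/a_n| = (3n+1)·(3n+2)·(3n+3)/(n+1)³ · 4 → 108 as n → ∞.
Thus R = 1/(108) = 1/108.

R = 1/108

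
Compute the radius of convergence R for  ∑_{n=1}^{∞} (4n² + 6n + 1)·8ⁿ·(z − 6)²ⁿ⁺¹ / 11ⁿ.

The ratio of consecutive coefficients is [(4(n+1)² + 6(n+1) + 1)/(4n² + 6n + 1)] · 8/11 → 8/11.
Writing y = (z − 6)², the series in y has radius 11/8, so |z − 6| < √(11/8) and R = √22/4.

R = √22/4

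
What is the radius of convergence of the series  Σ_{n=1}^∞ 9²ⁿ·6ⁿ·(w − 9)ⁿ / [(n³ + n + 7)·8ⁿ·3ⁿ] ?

Apply the ratio test: |a_{n+1}| / |a_n| = [(n³ + n + 7)/((n+1)³ + (n+1) + 7)] · 81·6/(8·3), which tends to 81/4 as n → ∞.
The series converges when 81/4 · |w − 9| < 1, giving R = 4/81.

R = 4/81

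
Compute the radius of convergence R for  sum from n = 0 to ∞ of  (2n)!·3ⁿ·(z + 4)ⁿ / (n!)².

R = 1/12

The ratio of consecutive coefficients is (2n+1)·(2n+2)/(n+1)² · 3 → 12.
Hence the series converges for |z + 4| < 1/(12) = 1/12, so the radius of convergence is 1/12.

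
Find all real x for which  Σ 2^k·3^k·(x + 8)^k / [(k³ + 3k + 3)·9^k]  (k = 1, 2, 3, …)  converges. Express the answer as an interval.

By the ratio test, |a_{k+1}/a_k| = [(k³ + 3k + 3)/((k+1)³ + 3(k+1) + 3)] · 2·3/9 → 2/3.
Convergence for |x + 8| · 2/3 < 1, i.e. |x + 8| < 3/2. So R = 3/2.
Check x = -13/2: absolute convergence follows by limit comparison with Σ 1/k³.
When x = -19/2, the series is dominated by a constant times Σ 1/k³, which converges (p = 3 > 1).

[-19/2, -13/2]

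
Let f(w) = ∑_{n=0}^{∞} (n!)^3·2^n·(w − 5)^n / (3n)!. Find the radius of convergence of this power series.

R = 27/2

The ratio of consecutive coefficients is (n+1)³/[(3n+1)·(3n+2)·(3n+3)] · 2 → 2/27.
Thus R = 1/(2/27) = 27/2.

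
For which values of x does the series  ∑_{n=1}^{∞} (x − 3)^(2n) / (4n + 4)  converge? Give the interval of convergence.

(2, 4)

Ratio test: |a_{n+1}/a_n| = (4n + 4)/(4(n+1) + 4) → 1 as n → ∞.
Writing y = (x − 3)², the series in y has radius 1, so |x − 3| < √(1) = 1 and R = 1.
Check x = 4: comparison with the harmonic series Σ 1/n shows the series diverges.
Check x = 2: the terms are asymptotic to a nonzero constant times 1/n, so the series diverges by limit comparison with Σ 1/n.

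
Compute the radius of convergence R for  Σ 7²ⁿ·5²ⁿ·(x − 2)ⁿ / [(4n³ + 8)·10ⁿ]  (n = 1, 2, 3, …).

Apply the ratio test: |a_{n+1}| / |a_n| = [(4n³ + 8)/(4(n+1)³ + 8)] · 49·25/10, which tends to 245/2 as n → ∞.
The series converges when 245/2 · |x − 2| < 1, giving R = 2/245.

R = 2/245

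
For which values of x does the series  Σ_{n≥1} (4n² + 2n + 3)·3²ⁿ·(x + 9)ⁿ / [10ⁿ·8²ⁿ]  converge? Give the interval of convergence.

(-721/9, 559/9)

By the ratio test, |a_{n+1}/a_n| = [(4(n+1)² + 2(n+1) + 3)/(4n² + 2n + 3)] · 9/(10·64) → 9/640.
Convergence for |x + 9| · 9/640 < 1, i.e. |x + 9| < 640/9. So R = 640/9.
Check x = 559/9: the terms do not tend to 0, so the series diverges.
Endpoint x = -721/9: the n-th term does not approach 0; divergence by the term test.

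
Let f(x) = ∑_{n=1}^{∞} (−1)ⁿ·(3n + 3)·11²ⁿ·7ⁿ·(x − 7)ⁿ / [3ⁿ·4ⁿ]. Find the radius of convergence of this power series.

Ratio test: |a_{n+1}/a_n| = [(3(n+1) + 3)/(3n + 3)] · 121·7/(3·4) → 847/12 as n → ∞.
Hence the series converges for |x − 7| < 1/(847/12) = 12/847, so the radius of convergence is 12/847.

R = 12/847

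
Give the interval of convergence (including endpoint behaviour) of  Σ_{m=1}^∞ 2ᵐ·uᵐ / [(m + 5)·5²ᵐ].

Ratio test: |a_{m+1}/a_m| = [(m + 5)/((m+1) + 5)] · 2/25 → 2/25 as m → ∞.
Convergence for |u| · 2/25 < 1, i.e. |u| < 25/2. So R = 25/2.
Endpoint u = 25/2: the terms behave like c/m; limit comparison with the harmonic series gives divergence.
When u = -25/2, the terms alternate in sign and decrease monotonically to 0 in absolute value (size ~ c/m), so the alternating series test gives convergence.

[-25/2, 25/2)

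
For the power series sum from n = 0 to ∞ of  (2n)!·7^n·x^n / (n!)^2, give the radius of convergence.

R = 1/28

By the ratio test, |a_{n+1}/a_n| = (2n+1)·(2n+2)/(n+1)² · 7 → 28.
Convergence for |x| · 28 < 1, i.e. |x| < 1/28. So R = 1/28.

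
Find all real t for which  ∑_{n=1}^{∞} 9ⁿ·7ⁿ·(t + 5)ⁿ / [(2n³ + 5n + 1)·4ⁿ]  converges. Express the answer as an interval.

[-319/63, -311/63]

Ratio test: |a_{n+1}/a_n| = [(2n³ + 5n + 1)/(2(n+1)³ + 5(n+1) + 1)] · 9·7/4 → 63/4 as n → ∞.
The series converges when 63/4 · |t + 5| < 1, giving R = 4/63.
When t = -311/63, the series is dominated by a constant times Σ 1/n³, which converges (p = 3 > 1).
Check t = -319/63: absolute convergence follows by limit comparison with Σ 1/n³.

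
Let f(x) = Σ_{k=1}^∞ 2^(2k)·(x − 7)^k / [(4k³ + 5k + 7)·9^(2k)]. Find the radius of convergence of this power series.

R = 81/4

Ratio test: |a_{k+1}/a_k| = [(4k³ + 5k + 7)/(4(k+1)³ + 5(k+1) + 7)] · 4/81 → 4/81 as k → ∞.
Convergence for |x − 7| · 4/81 < 1, i.e. |x − 7| < 81/4. So R = 81/4.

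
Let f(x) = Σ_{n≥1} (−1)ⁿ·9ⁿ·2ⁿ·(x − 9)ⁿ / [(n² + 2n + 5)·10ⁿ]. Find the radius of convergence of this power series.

R = 5/9

Apply the ratio test: |a_{n+1}| / |a_n| = [(n² + 2n + 5)/((n+1)² + 2(n+1) + 5)] · 9·2/10, which tends to 9/5 as n → ∞.
Thus R = 1/(9/5) = 5/9.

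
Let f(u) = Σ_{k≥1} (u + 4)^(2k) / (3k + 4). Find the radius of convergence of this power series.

By the ratio test, |a_{k+1}/a_k| = (3k + 4)/(3(k+1) + 4) → 1.
Writing y = (u + 4)², the series in y has radius 1, so |u + 4| < √(1) = 1 and R = 1.

R = 1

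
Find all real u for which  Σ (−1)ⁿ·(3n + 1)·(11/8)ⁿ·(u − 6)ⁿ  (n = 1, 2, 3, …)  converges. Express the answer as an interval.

(58/11, 74/11)

Apply the ratio test: |a_{n+1}| / |a_n| = [(3(n+1) + 1)/(3n + 1)] · 11/8, which tends to 11/8 as n → ∞.
The series converges when 11/8 · |u − 6| < 1, giving R = 8/11.
Endpoint u = 74/11: the terms do not tend to 0, so the series diverges.
Check u = 58/11: the terms have absolute value of order n, which does not tend to 0, so the series diverges by the divergence test.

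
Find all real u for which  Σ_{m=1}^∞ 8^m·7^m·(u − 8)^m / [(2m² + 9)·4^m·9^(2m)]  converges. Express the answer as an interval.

The ratio of consecutive coefficients is [(2m² + 9)/(2(m+1)² + 9)] · 8·7/(4·81) → 14/81.
Convergence for |u − 8| · 14/81 < 1, i.e. |u − 8| < 81/14. So R = 81/14.
At u = 193/14: absolute convergence follows by limit comparison with Σ 1/m².
Endpoint u = 31/14: the terms are on the order of 1/m², so the series converges absolutely by comparison with the p-series (p = 2 > 1).

[31/14, 193/14]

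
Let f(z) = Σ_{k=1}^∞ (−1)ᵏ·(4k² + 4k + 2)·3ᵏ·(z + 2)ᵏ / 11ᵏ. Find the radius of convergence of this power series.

R = 11/3

The ratio of consecutive coefficients is [(4(k+1)² + 4(k+1) + 2)/(4k² + 4k + 2)] · 3/11 → 3/11.
Thus R = 1/(3/11) = 11/3.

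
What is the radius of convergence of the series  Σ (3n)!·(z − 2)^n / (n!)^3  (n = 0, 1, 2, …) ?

R = 1/27

Ratio test: |a_{n+1}/a_n| = (3n+1)·(3n+2)·(3n+3)/(n+1)³ → 27 as n → ∞.
Hence the series converges for |z − 2| < 1/(27) = 1/27, so the radius of convergence is 1/27.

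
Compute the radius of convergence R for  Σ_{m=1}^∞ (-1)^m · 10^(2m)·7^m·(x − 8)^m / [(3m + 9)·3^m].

By the ratio test, |a_{m+1}/a_m| = [(3m + 9)/(3(m+1) + 9)] · 100·7/3 → 700/3.
Convergence for |x − 8| · 700/3 < 1, i.e. |x − 8| < 3/700. So R = 3/700.

R = 3/700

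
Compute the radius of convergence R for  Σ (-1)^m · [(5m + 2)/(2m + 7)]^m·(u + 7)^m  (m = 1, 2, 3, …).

By the Cauchy root test, |a_m|^(1/m) = (5m + 2)/(2m + 7) → 5/2.
Convergence for |u + 7| · 5/2 < 1, i.e. |u + 7| < 2/5. So R = 2/5.

R = 2/5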